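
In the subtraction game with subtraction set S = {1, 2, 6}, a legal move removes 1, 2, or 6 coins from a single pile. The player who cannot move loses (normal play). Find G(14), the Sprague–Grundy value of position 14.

n :  0  1  2  3  4  5  6  7  8  9 10 11 12 13 14
G :  0  1  2  0  1  2  3  0  1  2  0  1  2  3  0

0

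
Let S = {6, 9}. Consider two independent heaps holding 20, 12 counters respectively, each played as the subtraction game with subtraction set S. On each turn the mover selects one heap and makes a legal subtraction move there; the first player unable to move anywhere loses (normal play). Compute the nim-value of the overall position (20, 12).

2

All heaps use S = {6, 9}:
G(0) = 0
G(1) = mex{} = 0
G(2) = mex{} = 0
G(3) = mex{} = 0
G(4) = mex{} = 0
G(5) = mex{} = 0
G(6) = mex{0} = 1
G(7) = mex{0} = 1
G(8) = mex{0} = 1
G(9) = mex{0,0} = 1
G(10) = mex{0,0} = 1
G(11) = mex{0,0} = 1
G(12) = mex{1,0} = 2
G(13) = mex{1,0} = 2
G(14) = mex{1,0} = 2
G(15) = mex{1,1} = 0
G(16) = mex{1,1} = 0
G(17) = mex{1,1} = 0
G(18) = mex{2,1} = 0
G(19) = mex{2,1} = 0
G(20) = mex{2,1} = 0
Heap A: G(20) = 0.
Heap B: G(12) = 2.
Combined Grundy value = 0 ⊕ 2 = 2.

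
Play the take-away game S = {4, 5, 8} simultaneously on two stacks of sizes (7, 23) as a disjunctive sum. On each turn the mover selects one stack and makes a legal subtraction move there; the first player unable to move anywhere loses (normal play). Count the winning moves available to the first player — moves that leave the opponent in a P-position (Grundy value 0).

2

All stacks use S = {4, 5, 8}:
G(0) = 0
G(1) = mex{} = 0
G(2) = mex{} = 0
G(3) = mex{} = 0
G(4) = mex{0} = 1
G(5) = mex{0,0} = 1
G(6) = mex{0,0} = 1
G(7) = mex{0,0} = 1
G(8) = mex{1,0,0} = 2
G(9) = mex{1,1,0} = 2
G(10) = mex{1,1,0} = 2
G(11) = mex{1,1,0} = 2
G(12) = mex{2,1,1} = 0
G(13) = mex{2,2,1} = 0
G(14) = mex{2,2,1} = 0
G(15) = mex{2,2,1} = 0
G(16) = mex{0,2,2} = 1
G(17) = mex{0,0,2} = 1
G(18) = mex{0,0,2} = 1
G(19) = mex{0,0,2} = 1
G(20) = mex{1,0,0} = 2
G(21) = mex{1,1,0} = 2
G(22) = mex{1,1,0} = 2
G(23) = mex{1,1,0} = 2
Stack A: G(7) = 1.
Stack B: G(23) = 2.
Combined Grundy value = 1 ⊕ 2 = 3.
A winning move leaves total XOR = 0, i.e. changes one component's Grundy value g to g ⊕ X where X is the current total.
Stack A: need g' = 1⊕3 = 2. Options: 7−4→G=0, 7−5→G=0. Hits: 0.
Stack B: need g' = 2⊕3 = 1. Options: 23−4→G=1, 23−5→G=1, 23−8→G=0. Hits: 2.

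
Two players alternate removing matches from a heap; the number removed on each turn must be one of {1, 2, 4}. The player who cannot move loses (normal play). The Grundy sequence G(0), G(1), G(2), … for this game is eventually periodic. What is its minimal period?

3

G(0) = 0
G(1) = mex{0} = 1
G(2) = mex{1,0} = 2
G(3) = mex{2,1} = 0
G(4) = mex{0,2,0} = 1
G(5) = mex{1,0,1} = 2
G(6) = mex{2,1,2} = 0
G(7) = mex{0,2,0} = 1
G(8) = mex{1,0,1} = 2
G(9) = mex{2,1,2} = 0
G(10) = mex{0,2,0} = 1
G(11) = mex{1,0,1} = 2
G(12) = mex{2,1,2} = 0
G(13) = mex{0,2,0} = 1
G(14) = mex{1,0,1} = 2
G(n+3) = G(n) holds for n = 0,…,3 (a full window of length max(S) = 4), so the sequence is purely periodic with period 3.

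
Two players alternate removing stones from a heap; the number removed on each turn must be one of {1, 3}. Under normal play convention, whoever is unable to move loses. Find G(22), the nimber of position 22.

0

n :  0  1  2  3  4  5  6  7  8  9 10 11 12 13 14 15 16 17 18 19 20 21 22
G :  0  1  0  1  0  1  0  1  0  1  0  1  0  1  0  1  0  1  0  1  0  1  0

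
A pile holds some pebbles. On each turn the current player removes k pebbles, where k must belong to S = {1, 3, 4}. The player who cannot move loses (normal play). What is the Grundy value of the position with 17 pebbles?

1

G(0) = 0
G(1) = mex{0} = 1
G(2) = mex{1} = 0
G(3) = mex{0,0} = 1
G(4) = mex{1,1,0} = 2
G(5) = mex{2,0,1} = 3
G(6) = mex{3,1,0} = 2
G(7) = mex{2,2,1} = 0
G(8) = mex{0,3,2} = 1
G(9) = mex{1,2,3} = 0
G(10) = mex{0,0,2} = 1
G(11) = mex{1,1,0} = 2
G(12) = mex{2,0,1} = 3
G(13) = mex{3,1,0} = 2
G(14) = mex{2,2,1} = 0
G(15) = mex{0,3,2} = 1
G(16) = mex{1,2,3} = 0
G(17) = mex{0,0,2} = 1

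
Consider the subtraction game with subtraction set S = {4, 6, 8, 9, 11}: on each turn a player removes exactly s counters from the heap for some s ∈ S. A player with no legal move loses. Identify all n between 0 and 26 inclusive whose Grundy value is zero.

0, 1, 2, 3, 15, 16, 17, 18

n :  0  1  2  3  4  5  6  7  8  9 10 11 12 13 14 15 16 17 18 19 20 21 22 23 24 25 26
G :  0  0  0  0  1  1  1  1  2  2  2  2  3  3  3  0  0  0  0  1  1  1  1  2  2  2  2
P-positions are exactly the n with G(n) = 0.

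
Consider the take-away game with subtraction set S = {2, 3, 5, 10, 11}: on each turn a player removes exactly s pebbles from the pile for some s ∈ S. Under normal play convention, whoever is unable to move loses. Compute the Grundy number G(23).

G(0) = 0
G(1) = mex{} = 0
G(2) = mex{0} = 1
G(3) = mex{0,0} = 1
G(4) = mex{1,0} = 2
G(5) = mex{1,1,0} = 2
G(6) = mex{2,1,0} = 3
G(7) = mex{2,2,1} = 0
G(8) = mex{3,2,1} = 0
G(9) = mex{0,3,2} = 1
G(10) = mex{0,0,2,0} = 1
G(11) = mex{1,0,3,0,0} = 2
G(12) = mex{1,1,0,1,0} = 2
G(13) = mex{2,1,0,1,1} = 3
G(14) = mex{2,2,1,2,1} = 0
G(15) = mex{3,2,1,2,2} = 0
G(16) = mex{0,3,2,3,2} = 1
G(17) = mex{0,0,2,0,3} = 1
G(18) = mex{1,0,3,0,0} = 2
G(19) = mex{1,1,0,1,0} = 2
G(20) = mex{2,1,0,1,1} = 3
G(21) = mex{2,2,1,2,1} = 0
G(22) = mex{3,2,1,2,2} = 0
G(23) = mex{0,3,2,3,2} = 1

1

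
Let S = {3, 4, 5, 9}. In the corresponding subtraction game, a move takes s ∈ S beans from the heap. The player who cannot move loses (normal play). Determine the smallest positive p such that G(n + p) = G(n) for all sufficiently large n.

n :  0  1  2  3  4  5  6  7  8  9 10 11 12 13 14 15 16 17 18 19 20 21 22 23 24 25 26 27 28 29
G :  0  0  0  1  1  1  2  2  0  3  3  1  4  2  0  0  0  1  1  1  2  2  0  3  3  1  4  2  0  0
G(n+14) = G(n) holds for n = 0,…,8 (a full window of length max(S) = 9), so the sequence is purely periodic with period 14.

14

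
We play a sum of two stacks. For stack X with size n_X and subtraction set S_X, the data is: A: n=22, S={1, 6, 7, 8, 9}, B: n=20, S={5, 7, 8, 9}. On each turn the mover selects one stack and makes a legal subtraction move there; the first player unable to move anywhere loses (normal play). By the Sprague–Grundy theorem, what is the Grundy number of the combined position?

3

Stack A, S = {1, 6, 7, 8, 9}:
G(0) = 0
G(1) = mex{0} = 1
G(2) = mex{1} = 0
G(3) = mex{0} = 1
G(4) = mex{1} = 0
G(5) = mex{0} = 1
G(6) = mex{1,0} = 2
G(7) = mex{2,1,0} = 3
G(8) = mex{3,0,1,0} = 2
G(9) = mex{2,1,0,1,0} = 3
G(10) = mex{3,0,1,0,1} = 2
G(11) = mex{2,1,0,1,0} = 3
G(12) = mex{3,2,1,0,1} = 4
G(13) = mex{4,3,2,1,0} = 5
G(14) = mex{5,2,3,2,1} = 0
G(15) = mex{0,3,2,3,2} = 1
G(16) = mex{1,2,3,2,3} = 0
G(17) = mex{0,3,2,3,2} = 1
G(18) = mex{1,4,3,2,3} = 0
G(19) = mex{0,5,4,3,2} = 1
G(20) = mex{1,0,5,4,3} = 2
G(21) = mex{2,1,0,5,4} = 3
G(22) = mex{3,0,1,0,5} = 2
G_A(22) = 2.
Stack B, S = {5, 7, 8, 9}:
G(0) = 0
G(1) = mex{} = 0
G(2) = mex{} = 0
G(3) = mex{} = 0
G(4) = mex{} = 0
G(5) = mex{0} = 1
G(6) = mex{0} = 1
G(7) = mex{0,0} = 1
G(8) = mex{0,0,0} = 1
G(9) = mex{0,0,0,0} = 1
G(10) = mex{1,0,0,0} = 2
G(11) = mex{1,0,0,0} = 2
G(12) = mex{1,1,0,0} = 2
G(13) = mex{1,1,1,0} = 2
G(14) = mex{1,1,1,1} = 0
G(15) = mex{2,1,1,1} = 0
G(16) = mex{2,1,1,1} = 0
G(17) = mex{2,2,1,1} = 0
G(18) = mex{2,2,2,1} = 0
G(19) = mex{0,2,2,2} = 1
G(20) = mex{0,2,2,2} = 1
G_B(20) = 1.
Combined Grundy value = 2 ⊕ 1 = 3.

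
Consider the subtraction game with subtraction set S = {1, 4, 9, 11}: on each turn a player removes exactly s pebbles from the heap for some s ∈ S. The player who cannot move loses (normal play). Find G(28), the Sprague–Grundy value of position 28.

G(0) = 0
G(1) = mex{0} = 1
G(2) = mex{1} = 0
G(3) = mex{0} = 1
G(4) = mex{1,0} = 2
G(5) = mex{2,1} = 0
G(6) = mex{0,0} = 1
G(7) = mex{1,1} = 0
G(8) = mex{0,2} = 1
G(9) = mex{1,0,0} = 2
G(10) = mex{2,1,1} = 0
G(11) = mex{0,0,0,0} = 1
G(12) = mex{1,1,1,1} = 0
G(13) = mex{0,2,2,0} = 1
G(14) = mex{1,0,0,1} = 2
G(15) = mex{2,1,1,2} = 0
G(16) = mex{0,0,0,0} = 1
G(17) = mex{1,1,1,1} = 0
G(18) = mex{0,2,2,0} = 1
G(19) = mex{1,0,0,1} = 2
G(20) = mex{2,1,1,2} = 0
G(21) = mex{0,0,0,0} = 1
G(22) = mex{1,1,1,1} = 0
G(23) = mex{0,2,2,0} = 1
G(24) = mex{1,0,0,1} = 2
G(25) = mex{2,1,1,2} = 0
G(26) = mex{0,0,0,0} = 1
G(27) = mex{1,1,1,1} = 0
G(28) = mex{0,2,2,0} = 1

1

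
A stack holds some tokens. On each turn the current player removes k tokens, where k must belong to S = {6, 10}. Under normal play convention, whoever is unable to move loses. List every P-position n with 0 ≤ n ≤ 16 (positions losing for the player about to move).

n :  0  1  2  3  4  5  6  7  8  9 10 11 12 13 14 15 16
G :  0  0  0  0  0  0  1  1  1  1  1  1  2  2  2  2  0
P-positions are exactly the n with G(n) = 0.

0, 1, 2, 3, 4, 5, 16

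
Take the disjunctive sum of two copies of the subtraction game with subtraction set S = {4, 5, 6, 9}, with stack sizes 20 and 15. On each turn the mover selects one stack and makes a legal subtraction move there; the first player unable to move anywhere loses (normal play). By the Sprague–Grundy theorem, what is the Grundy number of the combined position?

1

All stacks use S = {4, 5, 6, 9}:
G(0) = 0
G(1) = mex{} = 0
G(2) = mex{} = 0
G(3) = mex{} = 0
G(4) = mex{0} = 1
G(5) = mex{0,0} = 1
G(6) = mex{0,0,0} = 1
G(7) = mex{0,0,0} = 1
G(8) = mex{1,0,0} = 2
G(9) = mex{1,1,0,0} = 2
G(10) = mex{1,1,1,0} = 2
G(11) = mex{1,1,1,0} = 2
G(12) = mex{2,1,1,0} = 3
G(13) = mex{2,2,1,1} = 0
G(14) = mex{2,2,2,1} = 0
G(15) = mex{2,2,2,1} = 0
G(16) = mex{3,2,2,1} = 0
G(17) = mex{0,3,2,2} = 1
G(18) = mex{0,0,3,2} = 1
G(19) = mex{0,0,0,2} = 1
G(20) = mex{0,0,0,2} = 1
Stack A: G(20) = 1.
Stack B: G(15) = 0.
Combined Grundy value = 1 ⊕ 0 = 1.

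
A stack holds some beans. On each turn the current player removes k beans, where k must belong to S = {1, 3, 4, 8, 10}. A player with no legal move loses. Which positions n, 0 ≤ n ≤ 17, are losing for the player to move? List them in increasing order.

0, 2, 7, 9, 14, 16

G(0) = 0
G(1) = mex{0} = 1
G(2) = mex{1} = 0
G(3) = mex{0,0} = 1
G(4) = mex{1,1,0} = 2
G(5) = mex{2,0,1} = 3
G(6) = mex{3,1,0} = 2
G(7) = mex{2,2,1} = 0
G(8) = mex{0,3,2,0} = 1
G(9) = mex{1,2,3,1} = 0
G(10) = mex{0,0,2,0,0} = 1
G(11) = mex{1,1,0,1,1} = 2
G(12) = mex{2,0,1,2,0} = 3
G(13) = mex{3,1,0,3,1} = 2
G(14) = mex{2,2,1,2,2} = 0
G(15) = mex{0,3,2,0,3} = 1
G(16) = mex{1,2,3,1,2} = 0
G(17) = mex{0,0,2,0,0} = 1
P-positions are exactly the n with G(n) = 0.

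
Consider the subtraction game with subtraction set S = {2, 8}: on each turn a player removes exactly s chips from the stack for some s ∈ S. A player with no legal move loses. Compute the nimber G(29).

G(0) = 0
G(1) = mex{} = 0
G(2) = mex{0} = 1
G(3) = mex{0} = 1
G(4) = mex{1} = 0
G(5) = mex{1} = 0
G(6) = mex{0} = 1
G(7) = mex{0} = 1
G(8) = mex{1,0} = 2
G(9) = mex{1,0} = 2
G(10) = mex{2,1} = 0
G(11) = mex{2,1} = 0
G(12) = mex{0,0} = 1
G(13) = mex{0,0} = 1
G(14) = mex{1,1} = 0
G(15) = mex{1,1} = 0
G(16) = mex{0,2} = 1
G(17) = mex{0,2} = 1
G(18) = mex{1,0} = 2
G(19) = mex{1,0} = 2
G(20) = mex{2,1} = 0
G(21) = mex{2,1} = 0
G(22) = mex{0,0} = 1
G(23) = mex{0,0} = 1
G(24) = mex{1,1} = 0
G(25) = mex{1,1} = 0
G(26) = mex{0,2} = 1
G(27) = mex{0,2} = 1
G(28) = mex{1,0} = 2
G(29) = mex{1,0} = 2

2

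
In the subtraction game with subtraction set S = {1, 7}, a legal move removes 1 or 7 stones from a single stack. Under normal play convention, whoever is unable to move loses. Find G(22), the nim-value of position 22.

n :  0  1  2  3  4  5  6  7  8  9 10 11 12 13 14 15 16 17 18 19 20 21 22
G :  0  1  0  1  0  1  0  1  0  1  0  1  0  1  0  1  0  1  0  1  0  1  0

0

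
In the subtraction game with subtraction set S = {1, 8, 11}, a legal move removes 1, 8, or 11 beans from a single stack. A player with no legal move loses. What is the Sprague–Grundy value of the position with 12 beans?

n :  0  1  2  3  4  5  6  7  8  9 10 11 12
G :  0  1  0  1  0  1  0  1  2  0  1  2  3

3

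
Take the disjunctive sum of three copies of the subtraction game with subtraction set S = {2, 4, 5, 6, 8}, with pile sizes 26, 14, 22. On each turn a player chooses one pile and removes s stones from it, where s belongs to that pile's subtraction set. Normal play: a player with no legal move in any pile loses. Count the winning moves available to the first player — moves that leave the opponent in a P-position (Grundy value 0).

All piles use S = {2, 4, 5, 6, 8}:
n :  0  1  2  3  4  5  6  7  8  9 10 11 12 13 14 15 16 17 18 19 20 21 22 23 24 25 26
G :  0  0  1  1  2  2  3  3  4  4  0  0  1  1  2  2  3  3  4  4  0  0  1  1  2  2  3
Pile A: G(26) = 3.
Pile B: G(14) = 2.
Pile C: G(22) = 1.
Combined Grundy value = 3 ⊕ 2 ⊕ 1 = 0.
A winning move leaves total XOR = 0, i.e. changes one component's Grundy value g to g ⊕ X where X is the current total.
Pile A: target g' = 3⊕0 = 3, but every legal move changes the Grundy value (mex property), so 0 moves.
Pile B: target g' = 2⊕0 = 2, but every legal move changes the Grundy value (mex property), so 0 moves.
Pile C: target g' = 1⊕0 = 1, but every legal move changes the Grundy value (mex property), so 0 moves.

0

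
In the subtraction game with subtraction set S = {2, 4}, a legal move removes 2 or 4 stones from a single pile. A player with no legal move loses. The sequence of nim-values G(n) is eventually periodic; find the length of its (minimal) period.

6

n :  0  1  2  3  4  5  6  7  8  9 10 11 12 13 14
G :  0  0  1  1  2  2  0  0  1  1  2  2  0  0  1
G(n+6) = G(n) holds for n = 0,…,3 (a full window of length max(S) = 4), so the sequence is purely periodic with period 6.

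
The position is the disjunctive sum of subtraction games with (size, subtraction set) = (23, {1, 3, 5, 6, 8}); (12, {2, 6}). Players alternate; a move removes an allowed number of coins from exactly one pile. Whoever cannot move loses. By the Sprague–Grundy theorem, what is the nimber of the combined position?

1

Pile A, S = {1, 3, 5, 6, 8}:
n :  0  1  2  3  4  5  6  7  8  9 10 11 12 13 14 15 16 17 18 19 20 21 22 23
G :  0  1  0  1  0  1  2  3  2  3  2  0  1  0  1  0  1  2  3  2  3  2  0  1
G_A(23) = 1.
Pile B, S = {2, 6}:
G(0) = 0
G(1) = mex{} = 0
G(2) = mex{0} = 1
G(3) = mex{0} = 1
G(4) = mex{1} = 0
G(5) = mex{1} = 0
G(6) = mex{0,0} = 1
G(7) = mex{0,0} = 1
G(8) = mex{1,1} = 0
G(9) = mex{1,1} = 0
G(10) = mex{0,0} = 1
G(11) = mex{0,0} = 1
G(12) = mex{1,1} = 0
G_B(12) = 0.
Combined Grundy value = 1 ⊕ 0 = 1.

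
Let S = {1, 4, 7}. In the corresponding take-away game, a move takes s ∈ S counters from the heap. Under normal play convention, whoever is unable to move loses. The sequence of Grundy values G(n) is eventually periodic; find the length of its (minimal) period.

8

G(0) = 0
G(1) = mex{0} = 1
G(2) = mex{1} = 0
G(3) = mex{0} = 1
G(4) = mex{1,0} = 2
G(5) = mex{2,1} = 0
G(6) = mex{0,0} = 1
G(7) = mex{1,1,0} = 2
G(8) = mex{2,2,1} = 0
G(9) = mex{0,0,0} = 1
G(10) = mex{1,1,1} = 0
G(11) = mex{0,2,2} = 1
G(12) = mex{1,0,0} = 2
G(13) = mex{2,1,1} = 0
G(14) = mex{0,0,2} = 1
G(15) = mex{1,1,0} = 2
G(16) = mex{2,2,1} = 0
G(17) = mex{0,0,0} = 1
G(n+8) = G(n) holds for n = 0,…,6 (a full window of length max(S) = 7), so the sequence is purely periodic with period 8.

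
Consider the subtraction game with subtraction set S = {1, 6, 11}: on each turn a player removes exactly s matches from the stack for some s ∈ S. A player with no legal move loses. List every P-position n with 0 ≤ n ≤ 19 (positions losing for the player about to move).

G(0) = 0
G(1) = mex{0} = 1
G(2) = mex{1} = 0
G(3) = mex{0} = 1
G(4) = mex{1} = 0
G(5) = mex{0} = 1
G(6) = mex{1,0} = 2
G(7) = mex{2,1} = 0
G(8) = mex{0,0} = 1
G(9) = mex{1,1} = 0
G(10) = mex{0,0} = 1
G(11) = mex{1,1,0} = 2
G(12) = mex{2,2,1} = 0
G(13) = mex{0,0,0} = 1
G(14) = mex{1,1,1} = 0
G(15) = mex{0,0,0} = 1
G(16) = mex{1,1,1} = 0
G(17) = mex{0,2,2} = 1
G(18) = mex{1,0,0} = 2
G(19) = mex{2,1,1} = 0
P-positions are exactly the n with G(n) = 0.

0, 2, 4, 7, 9, 12, 14, 16, 19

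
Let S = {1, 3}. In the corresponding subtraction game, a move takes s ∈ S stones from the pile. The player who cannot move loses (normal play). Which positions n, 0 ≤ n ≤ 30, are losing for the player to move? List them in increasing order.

G(0) = 0
G(1) = mex{0} = 1
G(2) = mex{1} = 0
G(3) = mex{0,0} = 1
G(4) = mex{1,1} = 0
G(5) = mex{0,0} = 1
G(6) = mex{1,1} = 0
G(7) = mex{0,0} = 1
G(8) = mex{1,1} = 0
G(9) = mex{0,0} = 1
G(10) = mex{1,1} = 0
G(11) = mex{0,0} = 1
G(12) = mex{1,1} = 0
G(13) = mex{0,0} = 1
G(14) = mex{1,1} = 0
G(15) = mex{0,0} = 1
G(16) = mex{1,1} = 0
G(17) = mex{0,0} = 1
G(18) = mex{1,1} = 0
G(19) = mex{0,0} = 1
G(20) = mex{1,1} = 0
G(21) = mex{0,0} = 1
G(22) = mex{1,1} = 0
G(23) = mex{0,0} = 1
G(24) = mex{1,1} = 0
G(25) = mex{0,0} = 1
G(26) = mex{1,1} = 0
G(27) = mex{0,0} = 1
G(28) = mex{1,1} = 0
G(29) = mex{0,0} = 1
G(30) = mex{1,1} = 0
P-positions are exactly the n with G(n) = 0.

0, 2, 4, 6, 8, 10, 12, 14, 16, 18, 20, 22, 24, 26, 28, 30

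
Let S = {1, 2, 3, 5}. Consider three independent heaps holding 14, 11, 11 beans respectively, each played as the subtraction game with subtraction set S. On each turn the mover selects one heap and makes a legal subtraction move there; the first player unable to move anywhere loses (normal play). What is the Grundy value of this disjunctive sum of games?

All heaps use S = {1, 2, 3, 5}:
n :  0  1  2  3  4  5  6  7  8  9 10 11 12 13 14
G :  0  1  2  3  0  1  2  3  0  1  2  3  0  1  2
Heap A: G(14) = 2.
Heap B: G(11) = 3.
Heap C: G(11) = 3.
Combined Grundy value = 2 ⊕ 3 ⊕ 3 = 2.

2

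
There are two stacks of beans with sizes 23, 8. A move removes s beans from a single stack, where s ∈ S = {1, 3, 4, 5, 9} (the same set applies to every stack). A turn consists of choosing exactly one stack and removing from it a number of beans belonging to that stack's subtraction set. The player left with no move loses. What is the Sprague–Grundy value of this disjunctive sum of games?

All stacks use S = {1, 3, 4, 5, 9}:
G(0) = 0
G(1) = mex{0} = 1
G(2) = mex{1} = 0
G(3) = mex{0,0} = 1
G(4) = mex{1,1,0} = 2
G(5) = mex{2,0,1,0} = 3
G(6) = mex{3,1,0,1} = 2
G(7) = mex{2,2,1,0} = 3
G(8) = mex{3,3,2,1} = 0
G(9) = mex{0,2,3,2,0} = 1
G(10) = mex{1,3,2,3,1} = 0
G(11) = mex{0,0,3,2,0} = 1
G(12) = mex{1,1,0,3,1} = 2
G(13) = mex{2,0,1,0,2} = 3
G(14) = mex{3,1,0,1,3} = 2
G(15) = mex{2,2,1,0,2} = 3
G(16) = mex{3,3,2,1,3} = 0
G(17) = mex{0,2,3,2,0} = 1
G(18) = mex{1,3,2,3,1} = 0
G(19) = mex{0,0,3,2,0} = 1
G(20) = mex{1,1,0,3,1} = 2
G(21) = mex{2,0,1,0,2} = 3
G(22) = mex{3,1,0,1,3} = 2
G(23) = mex{2,2,1,0,2} = 3
Stack A: G(23) = 3.
Stack B: G(8) = 0.
Combined Grundy value = 3 ⊕ 0 = 3.

3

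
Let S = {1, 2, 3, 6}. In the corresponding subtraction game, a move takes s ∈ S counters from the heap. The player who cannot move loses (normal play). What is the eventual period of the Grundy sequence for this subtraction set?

G(0) = 0
G(1) = mex{0} = 1
G(2) = mex{1,0} = 2
G(3) = mex{2,1,0} = 3
G(4) = mex{3,2,1} = 0
G(5) = mex{0,3,2} = 1
G(6) = mex{1,0,3,0} = 2
G(7) = mex{2,1,0,1} = 3
G(8) = mex{3,2,1,2} = 0
G(9) = mex{0,3,2,3} = 1
G(10) = mex{1,0,3,0} = 2
G(11) = mex{2,1,0,1} = 3
G(12) = mex{3,2,1,2} = 0
G(13) = mex{0,3,2,3} = 1
G(14) = mex{1,0,3,0} = 2
G(n+4) = G(n) holds for n = 0,…,5 (a full window of length max(S) = 6), so the sequence is purely periodic with period 4.

4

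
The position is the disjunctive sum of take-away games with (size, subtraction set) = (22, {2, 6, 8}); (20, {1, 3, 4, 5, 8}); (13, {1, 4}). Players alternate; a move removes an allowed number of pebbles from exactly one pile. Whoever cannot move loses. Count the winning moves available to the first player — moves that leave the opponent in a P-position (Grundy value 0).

4

Pile A, S = {2, 6, 8}:
n :  0  1  2  3  4  5  6  7  8  9 10 11 12 13 14 15 16 17 18 19 20 21 22
G :  0  0  1  1  0  0  1  1  2  2  3  3  2  2  0  0  1  1  0  0  1  1  2
G_A(22) = 2.
Pile B, S = {1, 3, 4, 5, 8}:
n :  0  1  2  3  4  5  6  7  8  9 10 11 12 13 14 15 16 17 18 19 20
G :  0  1  0  1  2  3  2  3  4  0  1  0  1  2  3  2  3  4  0  1  0
G_B(20) = 0.
Pile C, S = {1, 4}:
n :  0  1  2  3  4  5  6  7  8  9 10 11 12 13
G :  0  1  0  1  2  0  1  0  1  2  0  1  0  1
G_C(13) = 1.
Combined Grundy value = 2 ⊕ 0 ⊕ 1 = 3.
A winning move leaves total XOR = 0, i.e. changes one component's Grundy value g to g ⊕ X where X is the current total.
Pile A: need g' = 2⊕3 = 1. Options: 22−2→G=1, 22−6→G=1, 22−8→G=0. Hits: 2.
Pile B: need g' = 0⊕3 = 3. Options: 20−1→G=1, 20−3→G=4, 20−4→G=3, 20−5→G=2, 20−8→G=1. Hits: 1.
Pile C: need g' = 1⊕3 = 2. Options: 13−1→G=0, 13−4→G=2. Hits: 1.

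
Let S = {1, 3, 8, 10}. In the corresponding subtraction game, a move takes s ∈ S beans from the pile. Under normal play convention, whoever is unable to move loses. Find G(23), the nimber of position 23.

1

n :  0  1  2  3  4  5  6  7  8  9 10 11 12 13 14 15 16 17 18 19 20 21 22 23
G :  0  1  0  1  0  1  0  1  2  3  2  0  1  0  1  0  1  0  1  2  3  2  0  1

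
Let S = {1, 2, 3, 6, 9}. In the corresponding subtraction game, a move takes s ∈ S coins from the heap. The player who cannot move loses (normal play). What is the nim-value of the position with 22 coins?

G(0) = 0
G(1) = mex{0} = 1
G(2) = mex{1,0} = 2
G(3) = mex{2,1,0} = 3
G(4) = mex{3,2,1} = 0
G(5) = mex{0,3,2} = 1
G(6) = mex{1,0,3,0} = 2
G(7) = mex{2,1,0,1} = 3
G(8) = mex{3,2,1,2} = 0
G(9) = mex{0,3,2,3,0} = 1
G(10) = mex{1,0,3,0,1} = 2
G(11) = mex{2,1,0,1,2} = 3
G(12) = mex{3,2,1,2,3} = 0
G(13) = mex{0,3,2,3,0} = 1
G(14) = mex{1,0,3,0,1} = 2
G(15) = mex{2,1,0,1,2} = 3
G(16) = mex{3,2,1,2,3} = 0
G(17) = mex{0,3,2,3,0} = 1
G(18) = mex{1,0,3,0,1} = 2
G(19) = mex{2,1,0,1,2} = 3
G(20) = mex{3,2,1,2,3} = 0
G(21) = mex{0,3,2,3,0} = 1
G(22) = mex{1,0,3,0,1} = 2

2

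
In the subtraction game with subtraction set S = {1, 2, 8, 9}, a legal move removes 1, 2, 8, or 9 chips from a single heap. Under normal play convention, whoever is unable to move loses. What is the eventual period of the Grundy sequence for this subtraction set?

10

G(0) = 0
G(1) = mex{0} = 1
G(2) = mex{1,0} = 2
G(3) = mex{2,1} = 0
G(4) = mex{0,2} = 1
G(5) = mex{1,0} = 2
G(6) = mex{2,1} = 0
G(7) = mex{0,2} = 1
G(8) = mex{1,0,0} = 2
G(9) = mex{2,1,1,0} = 3
G(10) = mex{3,2,2,1} = 0
G(11) = mex{0,3,0,2} = 1
G(12) = mex{1,0,1,0} = 2
G(13) = mex{2,1,2,1} = 0
G(14) = mex{0,2,0,2} = 1
G(15) = mex{1,0,1,0} = 2
G(16) = mex{2,1,2,1} = 0
G(17) = mex{0,2,3,2} = 1
G(18) = mex{1,0,0,3} = 2
G(19) = mex{2,1,1,0} = 3
G(20) = mex{3,2,2,1} = 0
G(21) = mex{0,3,0,2} = 1
G(n+10) = G(n) holds for n = 0,…,8 (a full window of length max(S) = 9), so the sequence is purely periodic with period 10.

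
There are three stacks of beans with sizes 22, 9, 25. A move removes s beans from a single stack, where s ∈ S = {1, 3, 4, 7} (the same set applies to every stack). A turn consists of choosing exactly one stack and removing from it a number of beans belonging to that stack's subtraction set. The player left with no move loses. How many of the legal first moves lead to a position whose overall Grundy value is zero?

3

All stacks use S = {1, 3, 4, 7}:
n :  0  1  2  3  4  5  6  7  8  9 10 11 12 13 14 15 16 17 18 19 20 21 22 23 24 25
G :  0  1  0  1  2  3  2  3  0  1  0  1  2  3  2  3  0  1  0  1  2  3  2  3  0  1
Stack A: G(22) = 2.
Stack B: G(9) = 1.
Stack C: G(25) = 1.
Combined Grundy value = 2 ⊕ 1 ⊕ 1 = 2.
A winning move leaves total XOR = 0, i.e. changes one component's Grundy value g to g ⊕ X where X is the current total.
Stack A: need g' = 2⊕2 = 0. Options: 22−1→G=3, 22−3→G=1, 22−4→G=0, 22−7→G=3. Hits: 1.
Stack B: need g' = 1⊕2 = 3. Options: 9−1→G=0, 9−3→G=2, 9−4→G=3, 9−7→G=0. Hits: 1.
Stack C: need g' = 1⊕2 = 3. Options: 25−1→G=0, 25−3→G=2, 25−4→G=3, 25−7→G=0. Hits: 1.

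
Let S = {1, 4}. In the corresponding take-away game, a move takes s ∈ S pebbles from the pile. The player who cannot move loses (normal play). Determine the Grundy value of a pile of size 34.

2

G(0) = 0
G(1) = mex{0} = 1
G(2) = mex{1} = 0
G(3) = mex{0} = 1
G(4) = mex{1,0} = 2
G(5) = mex{2,1} = 0
G(6) = mex{0,0} = 1
G(7) = mex{1,1} = 0
G(8) = mex{0,2} = 1
G(9) = mex{1,0} = 2
G(10) = mex{2,1} = 0
G(11) = mex{0,0} = 1
G(12) = mex{1,1} = 0
G(13) = mex{0,2} = 1
G(14) = mex{1,0} = 2
G(15) = mex{2,1} = 0
G(16) = mex{0,0} = 1
G(17) = mex{1,1} = 0
G(18) = mex{0,2} = 1
G(19) = mex{1,0} = 2
G(20) = mex{2,1} = 0
G(21) = mex{0,0} = 1
G(22) = mex{1,1} = 0
G(23) = mex{0,2} = 1
G(24) = mex{1,0} = 2
G(25) = mex{2,1} = 0
G(26) = mex{0,0} = 1
G(27) = mex{1,1} = 0
G(28) = mex{0,2} = 1
G(29) = mex{1,0} = 2
G(30) = mex{2,1} = 0
G(31) = mex{0,0} = 1
G(32) = mex{1,1} = 0
G(33) = mex{0,2} = 1
G(34) = mex{1,0} = 2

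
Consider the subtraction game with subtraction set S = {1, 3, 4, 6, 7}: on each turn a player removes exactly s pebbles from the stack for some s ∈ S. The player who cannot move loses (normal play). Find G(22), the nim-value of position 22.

0

G(0) = 0
G(1) = mex{0} = 1
G(2) = mex{1} = 0
G(3) = mex{0,0} = 1
G(4) = mex{1,1,0} = 2
G(5) = mex{2,0,1} = 3
G(6) = mex{3,1,0,0} = 2
G(7) = mex{2,2,1,1,0} = 3
G(8) = mex{3,3,2,0,1} = 4
G(9) = mex{4,2,3,1,0} = 5
G(10) = mex{5,3,2,2,1} = 0
G(11) = mex{0,4,3,3,2} = 1
G(12) = mex{1,5,4,2,3} = 0
G(13) = mex{0,0,5,3,2} = 1
G(14) = mex{1,1,0,4,3} = 2
G(15) = mex{2,0,1,5,4} = 3
G(16) = mex{3,1,0,0,5} = 2
G(17) = mex{2,2,1,1,0} = 3
G(18) = mex{3,3,2,0,1} = 4
G(19) = mex{4,2,3,1,0} = 5
G(20) = mex{5,3,2,2,1} = 0
G(21) = mex{0,4,3,3,2} = 1
G(22) = mex{1,5,4,2,3} = 0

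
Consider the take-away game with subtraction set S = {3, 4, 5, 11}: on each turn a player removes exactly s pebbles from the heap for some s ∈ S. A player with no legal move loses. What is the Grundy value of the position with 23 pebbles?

2

G(0) = 0
G(1) = mex{} = 0
G(2) = mex{} = 0
G(3) = mex{0} = 1
G(4) = mex{0,0} = 1
G(5) = mex{0,0,0} = 1
G(6) = mex{1,0,0} = 2
G(7) = mex{1,1,0} = 2
G(8) = mex{1,1,1} = 0
G(9) = mex{2,1,1} = 0
G(10) = mex{2,2,1} = 0
G(11) = mex{0,2,2,0} = 1
G(12) = mex{0,0,2,0} = 1
G(13) = mex{0,0,0,0} = 1
G(14) = mex{1,0,0,1} = 2
G(15) = mex{1,1,0,1} = 2
G(16) = mex{1,1,1,1} = 0
G(17) = mex{2,1,1,2} = 0
G(18) = mex{2,2,1,2} = 0
G(19) = mex{0,2,2,0} = 1
G(20) = mex{0,0,2,0} = 1
G(21) = mex{0,0,0,0} = 1
G(22) = mex{1,0,0,1} = 2
G(23) = mex{1,1,0,1} = 2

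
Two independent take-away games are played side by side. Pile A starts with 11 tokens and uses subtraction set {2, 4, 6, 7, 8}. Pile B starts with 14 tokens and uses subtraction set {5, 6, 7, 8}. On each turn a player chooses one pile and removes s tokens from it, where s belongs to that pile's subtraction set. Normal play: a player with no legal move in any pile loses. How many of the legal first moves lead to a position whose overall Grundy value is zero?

Pile A, S = {2, 4, 6, 7, 8}:
n :  0  1  2  3  4  5  6  7  8  9 10 11
G :  0  0  1  1  2  2  3  3  4  4  0  0
G_A(11) = 0.
Pile B, S = {5, 6, 7, 8}:
G(0) = 0
G(1) = mex{} = 0
G(2) = mex{} = 0
G(3) = mex{} = 0
G(4) = mex{} = 0
G(5) = mex{0} = 1
G(6) = mex{0,0} = 1
G(7) = mex{0,0,0} = 1
G(8) = mex{0,0,0,0} = 1
G(9) = mex{0,0,0,0} = 1
G(10) = mex{1,0,0,0} = 2
G(11) = mex{1,1,0,0} = 2
G(12) = mex{1,1,1,0} = 2
G(13) = mex{1,1,1,1} = 0
G(14) = mex{1,1,1,1} = 0
G_B(14) = 0.
Combined Grundy value = 0 ⊕ 0 = 0.
A winning move leaves total XOR = 0, i.e. changes one component's Grundy value g to g ⊕ X where X is the current total.
Pile A: target g' = 0⊕0 = 0, but every legal move changes the Grundy value (mex property), so 0 moves.
Pile B: target g' = 0⊕0 = 0, but every legal move changes the Grundy value (mex property), so 0 moves.

0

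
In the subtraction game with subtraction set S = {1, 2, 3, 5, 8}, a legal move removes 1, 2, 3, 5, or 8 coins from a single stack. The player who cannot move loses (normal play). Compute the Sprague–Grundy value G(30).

0

n :  0  1  2  3  4  5  6  7  8  9 10 11 12 13 14 15 16 17 18 19 20 21 22 23 24 25 26 27 28 29 30
G :  0  1  2  3  0  1  2  3  4  5  0  1  2  3  0  1  2  3  4  5  0  1  2  3  0  1  2  3  4  5  0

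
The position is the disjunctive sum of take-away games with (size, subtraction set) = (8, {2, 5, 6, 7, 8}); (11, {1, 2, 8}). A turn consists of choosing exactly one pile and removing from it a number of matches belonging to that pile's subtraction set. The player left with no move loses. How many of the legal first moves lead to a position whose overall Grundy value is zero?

Pile A, S = {2, 5, 6, 7, 8}:
G(0) = 0
G(1) = mex{} = 0
G(2) = mex{0} = 1
G(3) = mex{0} = 1
G(4) = mex{1} = 0
G(5) = mex{1,0} = 2
G(6) = mex{0,0,0} = 1
G(7) = mex{2,1,0,0} = 3
G(8) = mex{1,1,1,0,0} = 2
G_A(8) = 2.
Pile B, S = {1, 2, 8}:
n :  0  1  2  3  4  5  6  7  8  9 10 11
G :  0  1  2  0  1  2  0  1  2  0  1  2
G_B(11) = 2.
Combined Grundy value = 2 ⊕ 2 = 0.
A winning move leaves total XOR = 0, i.e. changes one component's Grundy value g to g ⊕ X where X is the current total.
Pile A: target g' = 2⊕0 = 2, but every legal move changes the Grundy value (mex property), so 0 moves.
Pile B: target g' = 2⊕0 = 2, but every legal move changes the Grundy value (mex property), so 0 moves.

0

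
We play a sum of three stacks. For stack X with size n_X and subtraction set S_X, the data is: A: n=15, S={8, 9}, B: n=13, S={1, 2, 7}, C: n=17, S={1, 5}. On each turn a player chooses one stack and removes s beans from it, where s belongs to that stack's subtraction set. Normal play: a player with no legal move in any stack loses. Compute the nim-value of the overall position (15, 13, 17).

1

Stack A, S = {8, 9}:
n :  0  1  2  3  4  5  6  7  8  9 10 11 12 13 14 15
G :  0  0  0  0  0  0  0  0  1  1  1  1  1  1  1  1
G_A(15) = 1.
Stack B, S = {1, 2, 7}:
n :  0  1  2  3  4  5  6  7  8  9 10 11 12 13
G :  0  1  2  0  1  2  0  1  2  0  1  2  0  1
G_B(13) = 1.
Stack C, S = {1, 5}:
n :  0  1  2  3  4  5  6  7  8  9 10 11 12 13 14 15 16 17
G :  0  1  0  1  0  1  0  1  0  1  0  1  0  1  0  1  0  1
G_C(17) = 1.
Combined Grundy value = 1 ⊕ 1 ⊕ 1 = 1.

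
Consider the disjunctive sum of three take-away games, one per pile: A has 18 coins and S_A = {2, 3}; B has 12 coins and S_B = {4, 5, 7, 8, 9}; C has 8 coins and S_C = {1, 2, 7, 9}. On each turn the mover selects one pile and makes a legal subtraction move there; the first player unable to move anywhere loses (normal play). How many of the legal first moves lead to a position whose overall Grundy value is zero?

Pile A, S = {2, 3}:
n :  0  1  2  3  4  5  6  7  8  9 10 11 12 13 14 15 16 17 18
G :  0  0  1  1  2  0  0  1  1  2  0  0  1  1  2  0  0  1  1
G_A(18) = 1.
Pile B, S = {4, 5, 7, 8, 9}:
n :  0  1  2  3  4  5  6  7  8  9 10 11 12
G :  0  0  0  0  1  1  1  1  2  2  2  2  3
G_B(12) = 3.
Pile C, S = {1, 2, 7, 9}:
G(0) = 0
G(1) = mex{0} = 1
G(2) = mex{1,0} = 2
G(3) = mex{2,1} = 0
G(4) = mex{0,2} = 1
G(5) = mex{1,0} = 2
G(6) = mex{2,1} = 0
G(7) = mex{0,2,0} = 1
G(8) = mex{1,0,1} = 2
G_C(8) = 2.
Combined Grundy value = 1 ⊕ 3 ⊕ 2 = 0.
A winning move leaves total XOR = 0, i.e. changes one component's Grundy value g to g ⊕ X where X is the current total.
Pile A: target g' = 1⊕0 = 1, but every legal move changes the Grundy value (mex property), so 0 moves.
Pile B: target g' = 3⊕0 = 3, but every legal move changes the Grundy value (mex property), so 0 moves.
Pile C: target g' = 2⊕0 = 2, but every legal move changes the Grundy value (mex property), so 0 moves.

0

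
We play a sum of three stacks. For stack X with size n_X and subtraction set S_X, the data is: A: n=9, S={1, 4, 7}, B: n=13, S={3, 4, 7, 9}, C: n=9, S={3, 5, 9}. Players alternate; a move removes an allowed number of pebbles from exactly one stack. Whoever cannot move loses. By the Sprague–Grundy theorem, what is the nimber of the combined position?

Stack A, S = {1, 4, 7}:
G(0) = 0
G(1) = mex{0} = 1
G(2) = mex{1} = 0
G(3) = mex{0} = 1
G(4) = mex{1,0} = 2
G(5) = mex{2,1} = 0
G(6) = mex{0,0} = 1
G(7) = mex{1,1,0} = 2
G(8) = mex{2,2,1} = 0
G(9) = mex{0,0,0} = 1
G_A(9) = 1.
Stack B, S = {3, 4, 7, 9}:
G(0) = 0
G(1) = mex{} = 0
G(2) = mex{} = 0
G(3) = mex{0} = 1
G(4) = mex{0,0} = 1
G(5) = mex{0,0} = 1
G(6) = mex{1,0} = 2
G(7) = mex{1,1,0} = 2
G(8) = mex{1,1,0} = 2
G(9) = mex{2,1,0,0} = 3
G(10) = mex{2,2,1,0} = 3
G(11) = mex{2,2,1,0} = 3
G(12) = mex{3,2,1,1} = 0
G(13) = mex{3,3,2,1} = 0
G_B(13) = 0.
Stack C, S = {3, 5, 9}:
G(0) = 0
G(1) = mex{} = 0
G(2) = mex{} = 0
G(3) = mex{0} = 1
G(4) = mex{0} = 1
G(5) = mex{0,0} = 1
G(6) = mex{1,0} = 2
G(7) = mex{1,0} = 2
G(8) = mex{1,1} = 0
G(9) = mex{2,1,0} = 3
G_C(9) = 3.
Combined Grundy value = 1 ⊕ 0 ⊕ 3 = 2.

2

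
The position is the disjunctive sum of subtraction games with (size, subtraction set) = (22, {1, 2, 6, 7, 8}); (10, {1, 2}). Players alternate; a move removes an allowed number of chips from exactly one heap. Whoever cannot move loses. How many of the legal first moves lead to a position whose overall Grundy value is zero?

1

Heap A, S = {1, 2, 6, 7, 8}:
n :  0  1  2  3  4  5  6  7  8  9 10 11 12 13 14 15 16 17 18 19 20 21 22
G :  0  1  2  0  1  2  3  4  5  3  4  5  0  1  2  0  1  2  3  4  5  3  4
G_A(22) = 4.
Heap B, S = {1, 2}:
G(0) = 0
G(1) = mex{0} = 1
G(2) = mex{1,0} = 2
G(3) = mex{2,1} = 0
G(4) = mex{0,2} = 1
G(5) = mex{1,0} = 2
G(6) = mex{2,1} = 0
G(7) = mex{0,2} = 1
G(8) = mex{1,0} = 2
G(9) = mex{2,1} = 0
G(10) = mex{0,2} = 1
G_B(10) = 1.
Combined Grundy value = 4 ⊕ 1 = 5.
A winning move leaves total XOR = 0, i.e. changes one component's Grundy value g to g ⊕ X where X is the current total.
Heap A: need g' = 4⊕5 = 1. Options: 22−1→G=3, 22−2→G=5, 22−6→G=1, 22−7→G=0, 22−8→G=2. Hits: 1.
Heap B: need g' = 1⊕5 = 4. Options: 10−1→G=0, 10−2→G=2. Hits: 0.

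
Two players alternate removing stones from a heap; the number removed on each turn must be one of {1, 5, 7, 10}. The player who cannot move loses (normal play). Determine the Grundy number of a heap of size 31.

2

n :  0  1  2  3  4  5  6  7  8  9 10 11 12 13 14 15 16 17 18 19 20 21 22 23 24 25 26 27 28 29 30 31
G :  0  1  0  1  0  1  0  1  0  1  2  3  2  3  2  3  2  0  1  0  1  0  1  0  1  0  1  2  3  2  3  2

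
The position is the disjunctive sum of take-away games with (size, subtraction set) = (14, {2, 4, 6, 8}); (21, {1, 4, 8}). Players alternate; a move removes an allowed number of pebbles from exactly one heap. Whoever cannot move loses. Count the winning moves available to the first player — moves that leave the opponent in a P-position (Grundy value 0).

0

Heap A, S = {2, 4, 6, 8}:
n :  0  1  2  3  4  5  6  7  8  9 10 11 12 13 14
G :  0  0  1  1  2  2  3  3  4  4  0  0  1  1  2
G_A(14) = 2.
Heap B, S = {1, 4, 8}:
G(0) = 0
G(1) = mex{0} = 1
G(2) = mex{1} = 0
G(3) = mex{0} = 1
G(4) = mex{1,0} = 2
G(5) = mex{2,1} = 0
G(6) = mex{0,0} = 1
G(7) = mex{1,1} = 0
G(8) = mex{0,2,0} = 1
G(9) = mex{1,0,1} = 2
G(10) = mex{2,1,0} = 3
G(11) = mex{3,0,1} = 2
G(12) = mex{2,1,2} = 0
G(13) = mex{0,2,0} = 1
G(14) = mex{1,3,1} = 0
G(15) = mex{0,2,0} = 1
G(16) = mex{1,0,1} = 2
G(17) = mex{2,1,2} = 0
G(18) = mex{0,0,3} = 1
G(19) = mex{1,1,2} = 0
G(20) = mex{0,2,0} = 1
G(21) = mex{1,0,1} = 2
G_B(21) = 2.
Combined Grundy value = 2 ⊕ 2 = 0.
A winning move leaves total XOR = 0, i.e. changes one component's Grundy value g to g ⊕ X where X is the current total.
Heap A: target g' = 2⊕0 = 2, but every legal move changes the Grundy value (mex property), so 0 moves.
Heap B: target g' = 2⊕0 = 2, but every legal move changes the Grundy value (mex property), so 0 moves.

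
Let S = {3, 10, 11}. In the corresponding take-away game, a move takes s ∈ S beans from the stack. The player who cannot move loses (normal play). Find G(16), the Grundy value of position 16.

3

n :  0  1  2  3  4  5  6  7  8  9 10 11 12 13 14 15 16
G :  0  0  0  1  1  1  0  0  0  1  1  1  2  2  0  0  3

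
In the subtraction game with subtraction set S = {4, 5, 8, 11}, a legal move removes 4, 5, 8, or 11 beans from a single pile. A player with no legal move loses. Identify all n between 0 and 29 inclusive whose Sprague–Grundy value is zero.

0, 1, 2, 3, 15, 16, 17, 18

G(0) = 0
G(1) = mex{} = 0
G(2) = mex{} = 0
G(3) = mex{} = 0
G(4) = mex{0} = 1
G(5) = mex{0,0} = 1
G(6) = mex{0,0} = 1
G(7) = mex{0,0} = 1
G(8) = mex{1,0,0} = 2
G(9) = mex{1,1,0} = 2
G(10) = mex{1,1,0} = 2
G(11) = mex{1,1,0,0} = 2
G(12) = mex{2,1,1,0} = 3
G(13) = mex{2,2,1,0} = 3
G(14) = mex{2,2,1,0} = 3
G(15) = mex{2,2,1,1} = 0
G(16) = mex{3,2,2,1} = 0
G(17) = mex{3,3,2,1} = 0
G(18) = mex{3,3,2,1} = 0
G(19) = mex{0,3,2,2} = 1
G(20) = mex{0,0,3,2} = 1
G(21) = mex{0,0,3,2} = 1
G(22) = mex{0,0,3,2} = 1
G(23) = mex{1,0,0,3} = 2
G(24) = mex{1,1,0,3} = 2
G(25) = mex{1,1,0,3} = 2
G(26) = mex{1,1,0,0} = 2
G(27) = mex{2,1,1,0} = 3
G(28) = mex{2,2,1,0} = 3
G(29) = mex{2,2,1,0} = 3
P-positions are exactly the n with G(n) = 0.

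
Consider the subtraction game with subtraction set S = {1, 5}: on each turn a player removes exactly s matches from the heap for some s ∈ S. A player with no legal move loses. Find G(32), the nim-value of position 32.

0

n :  0  1  2  3  4  5  6  7  8  9 10 11 12 13 14 15 16 17 18 19 20 21 22 23 24 25 26 27 28 29 30 31 32
G :  0  1  0  1  0  1  0  1  0  1  0  1  0  1  0  1  0  1  0  1  0  1  0  1  0  1  0  1  0  1  0  1  0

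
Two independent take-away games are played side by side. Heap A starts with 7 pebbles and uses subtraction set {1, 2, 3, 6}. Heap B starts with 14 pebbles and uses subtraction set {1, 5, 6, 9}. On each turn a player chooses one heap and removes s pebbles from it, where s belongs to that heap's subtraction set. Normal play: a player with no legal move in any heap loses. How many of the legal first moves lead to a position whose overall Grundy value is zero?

2

Heap A, S = {1, 2, 3, 6}:
n : 0 1 2 3 4 5 6 7
G : 0 1 2 3 0 1 2 3
G_A(7) = 3.
Heap B, S = {1, 5, 6, 9}:
n :  0  1  2  3  4  5  6  7  8  9 10 11 12 13 14
G :  0  1  0  1  0  1  2  3  2  3  2  3  0  1  0
G_B(14) = 0.
Combined Grundy value = 3 ⊕ 0 = 3.
A winning move leaves total XOR = 0, i.e. changes one component's Grundy value g to g ⊕ X where X is the current total.
Heap A: need g' = 3⊕3 = 0. Options: 7−1→G=2, 7−2→G=1, 7−3→G=0, 7−6→G=1. Hits: 1.
Heap B: need g' = 0⊕3 = 3. Options: 14−1→G=1, 14−5→G=3, 14−6→G=2, 14−9→G=1. Hits: 1.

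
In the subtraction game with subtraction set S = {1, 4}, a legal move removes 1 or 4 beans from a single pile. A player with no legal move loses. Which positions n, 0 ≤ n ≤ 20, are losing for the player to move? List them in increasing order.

0, 2, 5, 7, 10, 12, 15, 17, 20

n :  0  1  2  3  4  5  6  7  8  9 10 11 12 13 14 15 16 17 18 19 20
G :  0  1  0  1  2  0  1  0  1  2  0  1  0  1  2  0  1  0  1  2  0
P-positions are exactly the n with G(n) = 0.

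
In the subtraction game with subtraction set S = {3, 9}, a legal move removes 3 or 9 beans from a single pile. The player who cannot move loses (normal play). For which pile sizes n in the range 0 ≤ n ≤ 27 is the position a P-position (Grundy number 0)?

0, 1, 2, 6, 7, 8, 12, 13, 14, 18, 19, 20, 24, 25, 26

n :  0  1  2  3  4  5  6  7  8  9 10 11 12 13 14 15 16 17 18 19 20 21 22 23 24 25 26 27
G :  0  0  0  1  1  1  0  0  0  1  1  1  0  0  0  1  1  1  0  0  0  1  1  1  0  0  0  1
P-positions are exactly the n with G(n) = 0.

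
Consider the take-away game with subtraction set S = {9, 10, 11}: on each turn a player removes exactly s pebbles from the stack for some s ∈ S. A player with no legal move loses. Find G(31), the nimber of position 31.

1

n :  0  1  2  3  4  5  6  7  8  9 10 11 12 13 14 15 16 17 18 19 20 21 22 23 24 25 26 27 28 29 30 31
G :  0  0  0  0  0  0  0  0  0  1  1  1  1  1  1  1  1  1  2  2  0  0  0  0  0  0  0  0  0  1  1  1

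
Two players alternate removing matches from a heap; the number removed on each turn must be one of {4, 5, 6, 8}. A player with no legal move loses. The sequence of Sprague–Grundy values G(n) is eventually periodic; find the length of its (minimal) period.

12

n :  0  1  2  3  4  5  6  7  8  9 10 11 12 13 14 15 16 17 18 19 20 21 22 23 24 25
G :  0  0  0  0  1  1  1  1  2  2  2  2  0  0  0  0  1  1  1  1  2  2  2  2  0  0
G(n+12) = G(n) holds for n = 0,…,7 (a full window of length max(S) = 8), so the sequence is purely periodic with period 12.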